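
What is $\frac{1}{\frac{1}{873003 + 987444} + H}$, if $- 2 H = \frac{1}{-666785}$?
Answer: $\frac{2481036305790}{3194017} \approx 7.7678 \cdot 10^{5}$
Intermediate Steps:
$H = \frac{1}{1333570}$ ($H = - \frac{1}{2 \left(-666785\right)} = \left(- \frac{1}{2}\right) \left(- \frac{1}{666785}\right) = \frac{1}{1333570} \approx 7.4987 \cdot 10^{-7}$)
$\frac{1}{\frac{1}{873003 + 987444} + H} = \frac{1}{\frac{1}{873003 + 987444} + \frac{1}{1333570}} = \frac{1}{\frac{1}{1860447} + \frac{1}{1333570}} = \frac{1}{\frac{3194017}{2481036305790}} = \frac{2481036305790}{3194017}$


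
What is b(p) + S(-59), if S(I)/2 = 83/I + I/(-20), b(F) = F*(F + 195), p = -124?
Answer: -5192539/590 ≈ -8800.9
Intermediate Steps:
b(F) = F*(195 + F)
S(I) = 166/I - I/10 (S(I) = 2*(83/I + I/(-20)) = 2*(83/I + I*(-1/20)) = 2*(83/I - I/20) = 166/I - I/10)
b(p) + S(-59) = -124*(195 - 124) + (166/(-59) - 1/10*(-59)) = -124*71 + (166*(-1/59) + 59/10) = -8804 + (-166/59 + 59/10) = -8804 + 1821/590 = -5192539/590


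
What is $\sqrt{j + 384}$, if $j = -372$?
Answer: $2 \sqrt{3} \approx 3.4641$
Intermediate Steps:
$\sqrt{j + 384} = \sqrt{-372 + 384} = \sqrt{12} = 2 \sqrt{3}$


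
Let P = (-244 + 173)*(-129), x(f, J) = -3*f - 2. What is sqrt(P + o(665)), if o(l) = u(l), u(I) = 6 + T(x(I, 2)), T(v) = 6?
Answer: 3*sqrt(1019) ≈ 95.765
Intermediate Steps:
x(f, J) = -2 - 3*f
u(I) = 12 (u(I) = 6 + 6 = 12)
o(l) = 12
P = 9159 (P = -71*(-129) = 9159)
sqrt(P + o(665)) = sqrt(9159 + 12) = sqrt(9171) = 3*sqrt(1019)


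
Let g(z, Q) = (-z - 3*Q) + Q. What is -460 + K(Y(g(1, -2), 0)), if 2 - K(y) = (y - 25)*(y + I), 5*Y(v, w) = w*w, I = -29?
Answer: -1183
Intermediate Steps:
g(z, Q) = -z - 2*Q
Y(v, w) = w**2/5 (Y(v, w) = (w*w)/5 = w**2/5)
K(y) = 2 - (-29 + y)*(-25 + y) (K(y) = 2 - (y - 25)*(y - 29) = 2 - (-25 + y)*(-29 + y) = 2 - (-29 + y)*(-25 + y))
-460 + K(Y(g(1, -2), 0)) = -460 + (-723 - ((1/5)*0**2)**2 + 54*((1/5)*0**2)) = -460 + (-723 - ((1/5)*0)**2 + 54*((1/5)*0)) = -460 + (-723 - 1*0**2 + 54*0) = -460 + (-723 - 1*0 + 0) = -460 + (-723 + 0 + 0) = -460 - 723 = -1183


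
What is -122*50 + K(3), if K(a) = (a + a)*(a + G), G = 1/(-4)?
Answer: -12167/2 ≈ -6083.5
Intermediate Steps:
G = -1/4 ≈ -0.25000
K(a) = 2*a*(-1/4 + a) (K(a) = (a + a)*(a - 1/4) = (2*a)*(-1/4 + a) = 2*a*(-1/4 + a))
-122*50 + K(3) = -122*50 + (1/2)*3*(-1 + 4*3) = -6100 + (1/2)*3*(-1 + 12) = -6100 + (1/2)*3*11 = -6100 + 33/2 = -12167/2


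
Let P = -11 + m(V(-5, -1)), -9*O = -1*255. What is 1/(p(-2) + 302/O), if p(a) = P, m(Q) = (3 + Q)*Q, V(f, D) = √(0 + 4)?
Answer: 85/821 ≈ 0.10353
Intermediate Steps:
V(f, D) = 2 (V(f, D) = √4 = 2)
O = 85/3 (O = -(-1)*255/9 = -⅑*(-255) = 85/3 ≈ 28.333)
m(Q) = Q*(3 + Q)
P = -1 (P = -11 + 2*(3 + 2) = -11 + 2*5 = -11 + 10 = -1)
p(a) = -1
1/(p(-2) + 302/O) = 1/(-1 + 302/(85/3)) = 1/(-1 + 302*(3/85)) = 1/(-1 + 906/85) = 1/(821/85) = 85/821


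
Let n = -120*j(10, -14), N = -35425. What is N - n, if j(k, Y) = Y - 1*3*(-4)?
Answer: -35665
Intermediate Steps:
j(k, Y) = 12 + Y (j(k, Y) = Y - 3*(-4) = Y + 12 = 12 + Y)
n = 240 (n = -120*(12 - 14) = -120*(-2) = 240)
N - n = -35425 - 1*240 = -35425 - 240 = -35665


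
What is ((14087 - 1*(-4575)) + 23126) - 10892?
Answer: 30896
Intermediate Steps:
((14087 - 1*(-4575)) + 23126) - 10892 = ((14087 + 4575) + 23126) - 10892 = (18662 + 23126) - 10892 = 41788 - 10892 = 30896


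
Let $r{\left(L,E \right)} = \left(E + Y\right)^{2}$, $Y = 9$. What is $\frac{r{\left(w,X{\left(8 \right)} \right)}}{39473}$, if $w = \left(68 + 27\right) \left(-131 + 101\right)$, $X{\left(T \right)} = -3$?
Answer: $\frac{36}{39473} \approx 0.00091202$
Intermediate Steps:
$w = -2850$ ($w = 95 \left(-30\right) = -2850$)
$r{\left(L,E \right)} = \left(9 + E\right)^{2}$ ($r{\left(L,E \right)} = \left(E + 9\right)^{2} = \left(9 + E\right)^{2}$)
$\frac{r{\left(w,X{\left(8 \right)} \right)}}{39473} = \frac{\left(9 - 3\right)^{2}}{39473} = 6^{2} \cdot \frac{1}{39473} = 36 \cdot \frac{1}{39473} = \frac{36}{39473}$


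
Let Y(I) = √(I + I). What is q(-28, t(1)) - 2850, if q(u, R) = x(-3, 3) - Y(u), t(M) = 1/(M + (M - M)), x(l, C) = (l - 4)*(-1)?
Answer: -2843 - 2*I*√14 ≈ -2843.0 - 7.4833*I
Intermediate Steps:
x(l, C) = 4 - l (x(l, C) = (-4 + l)*(-1) = 4 - l)
t(M) = 1/M (t(M) = 1/(M + 0) = 1/M)
Y(I) = √2*√I (Y(I) = √(2*I) = √2*√I)
q(u, R) = 7 - √2*√u (q(u, R) = (4 - 1*(-3)) - √2*√u = (4 + 3) - √2*√u = 7 - √2*√u)
q(-28, t(1)) - 2850 = (7 - √2*√(-28)) - 2850 = (7 - √2*2*I*√7) - 2850 = (7 - 2*I*√14) - 2850 = -2843 - 2*I*√14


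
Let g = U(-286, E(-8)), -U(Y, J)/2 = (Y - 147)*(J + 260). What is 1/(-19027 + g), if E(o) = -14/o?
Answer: 2/415297 ≈ 4.8158e-6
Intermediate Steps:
U(Y, J) = -2*(-147 + Y)*(260 + J) (U(Y, J) = -2*(Y - 147)*(J + 260) = -2*(-147 + Y)*(260 + J))
g = 453351/2 (g = 76440 - 520*(-286) + 294*(-14/(-8)) - 2*(-14/(-8))*(-286) = 76440 + 148720 + 294*(-14*(-⅛)) - 2*(-14*(-⅛))*(-286) = 76440 + 148720 + 294*(7/4) - 2*7/4*(-286) = 76440 + 148720 + 1029/2 + 1001 = 453351/2 ≈ 2.2668e+5)
1/(-19027 + g) = 1/(-19027 + 453351/2) = 1/(415297/2) = 2/415297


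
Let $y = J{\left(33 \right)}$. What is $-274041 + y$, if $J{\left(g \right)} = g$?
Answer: $-274008$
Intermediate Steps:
$y = 33$
$-274041 + y = -274041 + 33 = -274008$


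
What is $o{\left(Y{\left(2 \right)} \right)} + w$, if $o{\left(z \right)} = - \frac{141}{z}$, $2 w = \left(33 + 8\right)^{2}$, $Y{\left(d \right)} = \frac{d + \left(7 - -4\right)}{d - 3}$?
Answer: $\frac{22135}{26} \approx 851.35$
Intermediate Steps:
$Y{\left(d \right)} = \frac{11 + d}{-3 + d}$ ($Y{\left(d \right)} = \frac{d + \left(7 + 4\right)}{-3 + d} = \frac{d + 11}{-3 + d} = \frac{11 + d}{-3 + d}$)
$w = \frac{1681}{2}$ ($w = \frac{\left(33 + 8\right)^{2}}{2} = \frac{41^{2}}{2} = \frac{1}{2} \cdot 1681 = \frac{1681}{2} \approx 840.5$)
$o{\left(Y{\left(2 \right)} \right)} + w = - \frac{141}{\frac{1}{-3 + 2} \left(11 + 2\right)} + \frac{1681}{2} = - \frac{141}{\frac{1}{-1} \cdot 13} + \frac{1681}{2} = - \frac{141}{\left(-1\right) 13} + \frac{1681}{2} = - \frac{141}{-13} + \frac{1681}{2} = \left(-141\right) \left(- \frac{1}{13}\right) + \frac{1681}{2} = \frac{141}{13} + \frac{1681}{2} = \frac{22135}{26}$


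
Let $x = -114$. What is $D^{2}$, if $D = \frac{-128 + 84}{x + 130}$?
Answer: $\frac{121}{16} \approx 7.5625$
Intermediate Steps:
$D = - \frac{11}{4}$ ($D = \frac{-128 + 84}{-114 + 130} = - \frac{44}{16} = \left(-44\right) \frac{1}{16} = - \frac{11}{4} \approx -2.75$)
$D^{2} = \left(- \frac{11}{4}\right)^{2} = \frac{121}{16}$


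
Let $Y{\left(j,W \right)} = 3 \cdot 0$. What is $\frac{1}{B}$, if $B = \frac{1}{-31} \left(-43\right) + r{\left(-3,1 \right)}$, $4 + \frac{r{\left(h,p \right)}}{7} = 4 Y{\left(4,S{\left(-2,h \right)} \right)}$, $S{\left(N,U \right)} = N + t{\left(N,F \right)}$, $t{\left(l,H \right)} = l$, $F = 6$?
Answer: $- \frac{31}{825} \approx -0.037576$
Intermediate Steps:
$S{\left(N,U \right)} = 2 N$ ($S{\left(N,U \right)} = N + N = 2 N$)
$Y{\left(j,W \right)} = 0$
$r{\left(h,p \right)} = -28$ ($r{\left(h,p \right)} = -28 + 7 \cdot 4 \cdot 0 = -28 + 7 \cdot 0 = -28 + 0 = -28$)
$B = - \frac{825}{31}$ ($B = \frac{1}{-31} \left(-43\right) - 28 = \left(- \frac{1}{31}\right) \left(-43\right) - 28 = \frac{43}{31} - 28 = - \frac{825}{31} \approx -26.613$)
$\frac{1}{B} = \frac{1}{- \frac{825}{31}} = - \frac{31}{825}$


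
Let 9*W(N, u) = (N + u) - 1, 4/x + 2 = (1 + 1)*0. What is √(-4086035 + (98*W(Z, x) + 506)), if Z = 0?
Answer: I*√36770055/3 ≈ 2021.3*I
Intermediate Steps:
x = -2 (x = 4/(-2 + (1 + 1)*0) = 4/(-2 + 2*0) = 4/(-2 + 0) = 4/(-2) = 4*(-½) = -2)
W(N, u) = -⅑ + N/9 + u/9 (W(N, u) = ((N + u) - 1)/9 = (-1 + N + u)/9 = -⅑ + N/9 + u/9)
√(-4086035 + (98*W(Z, x) + 506)) = √(-4086035 + (98*(-⅑ + (⅑)*0 + (⅑)*(-2)) + 506)) = √(-4086035 + (98*(-⅑ + 0 - 2/9) + 506)) = √(-4086035 + (98*(-⅓) + 506)) = √(-4086035 + (-98/3 + 506)) = √(-4086035 + 1420/3) = √(-12256685/3) = I*√36770055/3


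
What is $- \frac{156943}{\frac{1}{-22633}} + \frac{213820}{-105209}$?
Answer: $\frac{373711933283251}{105209} \approx 3.5521 \cdot 10^{9}$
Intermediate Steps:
$- \frac{156943}{\frac{1}{-22633}} + \frac{213820}{-105209} = - \frac{156943}{- \frac{1}{22633}} + 213820 \left(- \frac{1}{105209}\right) = \left(-156943\right) \left(-22633\right) - \frac{213820}{105209} = 3552090919 - \frac{213820}{105209} = \frac{373711933283251}{105209}$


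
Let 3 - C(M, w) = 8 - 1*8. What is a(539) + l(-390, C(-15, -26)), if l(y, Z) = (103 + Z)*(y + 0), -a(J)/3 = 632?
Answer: -43236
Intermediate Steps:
C(M, w) = 3 (C(M, w) = 3 - (8 - 1*8) = 3 - (8 - 8) = 3 - 1*0 = 3 + 0 = 3)
a(J) = -1896 (a(J) = -3*632 = -1896)
l(y, Z) = y*(103 + Z) (l(y, Z) = (103 + Z)*y = y*(103 + Z))
a(539) + l(-390, C(-15, -26)) = -1896 - 390*(103 + 3) = -1896 - 390*106 = -1896 - 41340 = -43236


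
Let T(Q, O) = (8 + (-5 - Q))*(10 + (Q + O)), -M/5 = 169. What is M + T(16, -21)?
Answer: -910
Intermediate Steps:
M = -845 (M = -5*169 = -845)
T(Q, O) = (3 - Q)*(10 + O + Q) (T(Q, O) = (3 - Q)*(10 + (O + Q)) = (3 - Q)*(10 + O + Q))
M + T(16, -21) = -845 + (30 - 1*16**2 - 7*16 + 3*(-21) - 1*(-21)*16) = -845 + (30 - 1*256 - 112 - 63 + 336) = -845 + (30 - 256 - 112 - 63 + 336) = -845 - 65 = -910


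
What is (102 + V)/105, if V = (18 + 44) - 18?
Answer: 146/105 ≈ 1.3905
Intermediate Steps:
V = 44 (V = 62 - 18 = 44)
(102 + V)/105 = (102 + 44)/105 = 146*(1/105) = 146/105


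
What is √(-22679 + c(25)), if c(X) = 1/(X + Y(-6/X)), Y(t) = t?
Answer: 2*I*√2172423211/619 ≈ 150.6*I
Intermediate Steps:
c(X) = 1/(X - 6/X)
√(-22679 + c(25)) = √(-22679 + 25/(-6 + 25²)) = √(-22679 + 25/(-6 + 625)) = √(-22679 + 25/619) = √(-14038276/619) = 2*I*√2172423211/619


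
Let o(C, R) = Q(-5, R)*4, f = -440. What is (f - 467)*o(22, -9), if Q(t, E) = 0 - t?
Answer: -18140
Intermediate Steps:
Q(t, E) = -t
o(C, R) = 20 (o(C, R) = -1*(-5)*4 = 5*4 = 20)
(f - 467)*o(22, -9) = (-440 - 467)*20 = -907*20 = -18140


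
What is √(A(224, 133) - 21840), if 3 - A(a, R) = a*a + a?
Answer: 11*I*√597 ≈ 268.77*I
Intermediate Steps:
A(a, R) = 3 - a - a² (A(a, R) = 3 - (a*a + a) = 3 - (a² + a) = 3 - (a + a²) = 3 + (-a - a²) = 3 - a - a²)
√(A(224, 133) - 21840) = √((3 - 1*224 - 1*224²) - 21840) = √((3 - 224 - 1*50176) - 21840) = √((3 - 224 - 50176) - 21840) = √(-50397 - 21840) = √(-72237) = 11*I*√597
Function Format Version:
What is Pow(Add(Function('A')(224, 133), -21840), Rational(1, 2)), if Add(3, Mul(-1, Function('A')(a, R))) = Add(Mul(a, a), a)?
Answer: Mul(11, I, Pow(597, Rational(1, 2))) ≈ Mul(268.77, I)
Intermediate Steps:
Function('A')(a, R) = Add(3, Mul(-1, a), Mul(-1, Pow(a, 2))) (Function('A')(a, R) = Add(3, Mul(-1, Add(Mul(a, a), a))) = Add(3, Mul(-1, Add(Pow(a, 2), a))) = Add(3, Mul(-1, Add(a, Pow(a, 2)))) = Add(3, Add(Mul(-1, a), Mul(-1, Pow(a, 2)))) = Add(3, Mul(-1, a), Mul(-1, Pow(a, 2))))
Pow(Add(Function('A')(224, 133), -21840), Rational(1, 2)) = Pow(Add(Add(3, Mul(-1, 224), Mul(-1, Pow(224, 2))), -21840), Rational(1, 2)) = Pow(Add(Add(3, -224, Mul(-1, 50176)), -21840), Rational(1, 2)) = Pow(Add(Add(3, -224, -50176), -21840), Rational(1, 2)) = Pow(Add(-50397, -21840), Rational(1, 2)) = Pow(-72237, Rational(1, 2)) = Mul(11, I, Pow(597, Rational(1, 2)))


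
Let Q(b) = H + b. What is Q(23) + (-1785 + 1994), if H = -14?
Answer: 218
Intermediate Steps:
Q(b) = -14 + b
Q(23) + (-1785 + 1994) = (-14 + 23) + (-1785 + 1994) = 9 + 209 = 218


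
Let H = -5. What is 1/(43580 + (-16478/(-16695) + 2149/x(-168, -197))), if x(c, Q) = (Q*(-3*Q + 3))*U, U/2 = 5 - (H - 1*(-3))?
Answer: 62019540/2702872685261 ≈ 2.2946e-5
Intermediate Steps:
U = 14 (U = 2*(5 - (-5 - 1*(-3))) = 2*(5 - (-5 + 3)) = 2*(5 - 1*(-2)) = 2*(5 + 2) = 2*7 = 14)
x(c, Q) = 14*Q*(3 - 3*Q) (x(c, Q) = (Q*(-3*Q + 3))*14 = (Q*(3 - 3*Q))*14 = 14*Q*(3 - 3*Q))
1/(43580 + (-16478/(-16695) + 2149/x(-168, -197))) = 1/(43580 + (-16478/(-16695) + 2149/((42*(-197)*(1 - 1*(-197)))))) = 1/(43580 + (-16478*(-1/16695) + 2149/((42*(-197)*(1 + 197))))) = 1/(43580 + (2354/2385 + 2149/((42*(-197)*198)))) = 1/(43580 + (2354/2385 + 2149/(-1638252))) = 1/(43580 + (2354/2385 + 2149*(-1/1638252))) = 1/(43580 + (2354/2385 - 307/234036)) = 1/(43580 + 61132061/62019540) = 1/(2702872685261/62019540) = 62019540/2702872685261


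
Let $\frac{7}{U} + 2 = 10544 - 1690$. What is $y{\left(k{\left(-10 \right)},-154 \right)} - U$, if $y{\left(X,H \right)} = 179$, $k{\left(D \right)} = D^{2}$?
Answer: $\frac{1584501}{8852} \approx 179.0$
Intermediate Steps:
$U = \frac{7}{8852}$ ($U = \frac{7}{-2 + \left(10544 - 1690\right)} = \frac{7}{-2 + 8854} = \frac{7}{8852} \approx 0.00079078$)
$y{\left(k{\left(-10 \right)},-154 \right)} - U = 179 - \frac{7}{8852} = \frac{1584501}{8852}$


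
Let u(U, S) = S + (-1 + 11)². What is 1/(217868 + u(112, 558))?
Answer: 1/218526 ≈ 4.5761e-6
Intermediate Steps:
u(U, S) = 100 + S (u(U, S) = S + 10² = S + 100 = 100 + S)
1/(217868 + u(112, 558)) = 1/(217868 + (100 + 558)) = 1/(217868 + 658) = 1/218526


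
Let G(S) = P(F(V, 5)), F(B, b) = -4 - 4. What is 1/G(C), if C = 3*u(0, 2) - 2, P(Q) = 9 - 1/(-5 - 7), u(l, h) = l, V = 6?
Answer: 12/109 ≈ 0.11009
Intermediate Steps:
F(B, b) = -8
P(Q) = 109/12 (P(Q) = 9 - 1/(-12) = 9 - 1*(-1/12) = 9 + 1/12 = 109/12)
C = -2 (C = 3*0 - 2 = 0 - 2 = -2)
G(S) = 109/12
1/G(C) = 1/(109/12) = 12/109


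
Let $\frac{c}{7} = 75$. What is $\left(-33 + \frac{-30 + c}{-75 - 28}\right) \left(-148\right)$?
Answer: $\frac{576312}{103} \approx 5595.3$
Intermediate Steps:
$c = 525$ ($c = 7 \cdot 75 = 525$)
$\left(-33 + \frac{-30 + c}{-75 - 28}\right) \left(-148\right) = \left(-33 + \frac{-30 + 525}{-75 - 28}\right) \left(-148\right) = \left(-33 + \frac{495}{-103}\right) \left(-148\right) = \left(-33 + 495 \left(- \frac{1}{103}\right)\right) \left(-148\right) = \left(-33 - \frac{495}{103}\right) \left(-148\right) = \left(- \frac{3894}{103}\right) \left(-148\right) = \frac{576312}{103}$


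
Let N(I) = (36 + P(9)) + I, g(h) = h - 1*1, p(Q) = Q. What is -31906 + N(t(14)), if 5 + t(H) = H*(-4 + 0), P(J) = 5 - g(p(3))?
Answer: -31928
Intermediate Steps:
g(h) = -1 + h (g(h) = h - 1 = -1 + h)
P(J) = 3 (P(J) = 5 - (-1 + 3) = 5 - 1*2 = 5 - 2 = 3)
t(H) = -5 - 4*H (t(H) = -5 + H*(-4 + 0) = -5 + H*(-4) = -5 - 4*H)
N(I) = 39 + I (N(I) = (36 + 3) + I = 39 + I)
-31906 + N(t(14)) = -31906 + (39 + (-5 - 4*14)) = -31906 + (39 + (-5 - 56)) = -31906 + (39 - 61) = -31906 - 22 = -31928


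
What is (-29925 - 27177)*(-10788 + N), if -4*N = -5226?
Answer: 541412613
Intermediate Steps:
N = 2613/2 (N = -¼*(-5226) = 2613/2 ≈ 1306.5)
(-29925 - 27177)*(-10788 + N) = (-29925 - 27177)*(-10788 + 2613/2) = -57102*(-18963/2) = 541412613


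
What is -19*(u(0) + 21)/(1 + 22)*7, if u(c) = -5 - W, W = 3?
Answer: -1729/23 ≈ -75.174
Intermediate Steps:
u(c) = -8 (u(c) = -5 - 1*3 = -5 - 3 = -8)
-19*(u(0) + 21)/(1 + 22)*7 = -19*(-8 + 21)/(1 + 22)*7 = -247/23*7 = -1729/23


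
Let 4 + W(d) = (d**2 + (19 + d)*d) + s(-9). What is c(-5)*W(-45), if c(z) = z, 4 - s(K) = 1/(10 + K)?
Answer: -15970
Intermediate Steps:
s(K) = 4 - 1/(10 + K)
W(d) = -1 + d**2 + d*(19 + d) (W(d) = -4 + ((d**2 + (19 + d)*d) + (39 + 4*(-9))/(10 - 9)) = -4 + ((d**2 + d*(19 + d)) + (39 - 36)/1) = -4 + ((d**2 + d*(19 + d)) + 1*3) = -4 + ((d**2 + d*(19 + d)) + 3) = -4 + (3 + d**2 + d*(19 + d)) = -1 + d**2 + d*(19 + d))
c(-5)*W(-45) = -5*(-1 + 2*(-45)**2 + 19*(-45)) = -5*(-1 + 2*2025 - 855) = -5*(-1 + 4050 - 855) = -5*3194 = -15970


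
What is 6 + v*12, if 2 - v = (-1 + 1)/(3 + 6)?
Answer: 30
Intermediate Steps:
v = 2 (v = 2 - (-1 + 1)/(3 + 6) = 2 - 0/9 = 2 - 1*0 = 2 + 0 = 2)
6 + v*12 = 6 + 2*12 = 6 + 24 = 30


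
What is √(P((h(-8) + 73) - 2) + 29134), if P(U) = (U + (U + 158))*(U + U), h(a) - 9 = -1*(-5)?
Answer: √84894 ≈ 291.37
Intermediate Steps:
h(a) = 14 (h(a) = 9 - 1*(-5) = 9 + 5 = 14)
P(U) = 2*U*(158 + 2*U) (P(U) = (U + (158 + U))*(2*U) = (158 + 2*U)*(2*U) = 2*U*(158 + 2*U))
√(P((h(-8) + 73) - 2) + 29134) = √(4*((14 + 73) - 2)*(79 + ((14 + 73) - 2)) + 29134) = √(4*(87 - 2)*(79 + (87 - 2)) + 29134) = √(4*85*(79 + 85) + 29134) = √(4*85*164 + 29134) = √(55760 + 29134) = √84894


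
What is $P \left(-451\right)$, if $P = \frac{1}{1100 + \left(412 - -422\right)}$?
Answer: $- \frac{451}{1934} \approx -0.2332$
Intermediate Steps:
$P = \frac{1}{1934}$ ($P = \frac{1}{1100 + \left(412 + 422\right)} = \frac{1}{1100 + 834} = \frac{1}{1934} \approx 0.00051706$)
$P \left(-451\right) = \frac{1}{1934} \left(-451\right) = - \frac{451}{1934}$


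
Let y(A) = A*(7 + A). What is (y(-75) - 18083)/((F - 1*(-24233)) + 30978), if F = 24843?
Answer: -12983/80054 ≈ -0.16218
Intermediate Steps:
(y(-75) - 18083)/((F - 1*(-24233)) + 30978) = (-75*(7 - 75) - 18083)/((24843 - 1*(-24233)) + 30978) = (-75*(-68) - 18083)/((24843 + 24233) + 30978) = (5100 - 18083)/(49076 + 30978) = -12983/80054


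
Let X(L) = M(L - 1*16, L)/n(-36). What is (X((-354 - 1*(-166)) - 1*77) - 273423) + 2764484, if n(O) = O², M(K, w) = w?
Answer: 3228414791/1296 ≈ 2.4911e+6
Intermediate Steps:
X(L) = L/1296 (X(L) = L/((-36)²) = L/1296)
(X((-354 - 1*(-166)) - 1*77) - 273423) + 2764484 = (((-354 - 1*(-166)) - 1*77)/1296 - 273423) + 2764484 = (((-354 + 166) - 77)/1296 - 273423) + 2764484 = ((-188 - 77)/1296 - 273423) + 2764484 = ((1/1296)*(-265) - 273423) + 2764484 = (-265/1296 - 273423) + 2764484 = -354356473/1296 + 2764484 = 3228414791/1296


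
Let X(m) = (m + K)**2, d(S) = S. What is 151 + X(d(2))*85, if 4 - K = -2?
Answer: 5591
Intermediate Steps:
K = 6 (K = 4 - 1*(-2) = 4 + 2 = 6)
X(m) = (6 + m)**2 (X(m) = (m + 6)**2 = (6 + m)**2)
151 + X(d(2))*85 = 151 + (6 + 2)**2*85 = 151 + 8**2*85 = 151 + 64*85 = 151 + 5440 = 5591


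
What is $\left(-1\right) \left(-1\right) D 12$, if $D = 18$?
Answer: $216$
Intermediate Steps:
$\left(-1\right) \left(-1\right) D 12 = \left(-1\right) \left(-1\right) 18 \cdot 12 = 1 \cdot 18 \cdot 12 = 18 \cdot 12 = 216$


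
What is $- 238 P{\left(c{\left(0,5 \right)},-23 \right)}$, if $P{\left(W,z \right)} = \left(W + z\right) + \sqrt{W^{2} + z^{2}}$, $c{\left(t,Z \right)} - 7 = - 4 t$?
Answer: $3808 - 4046 \sqrt{2} \approx -1913.9$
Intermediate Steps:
$c{\left(t,Z \right)} = 7 - 4 t$
$P{\left(W,z \right)} = W + z + \sqrt{W^{2} + z^{2}}$
$- 238 P{\left(c{\left(0,5 \right)},-23 \right)} = - 238 \left(\left(7 - 0\right) - 23 + \sqrt{\left(7 - 0\right)^{2} + \left(-23\right)^{2}}\right) = - 238 \left(\left(7 + 0\right) - 23 + \sqrt{\left(7 + 0\right)^{2} + 529}\right) = - 238 \left(7 - 23 + \sqrt{7^{2} + 529}\right) = - 238 \left(7 - 23 + \sqrt{49 + 529}\right) = - 238 \left(7 - 23 + \sqrt{578}\right) = - 238 \left(7 - 23 + 17 \sqrt{2}\right) = - 238 \left(-16 + 17 \sqrt{2}\right) = 3808 - 4046 \sqrt{2}$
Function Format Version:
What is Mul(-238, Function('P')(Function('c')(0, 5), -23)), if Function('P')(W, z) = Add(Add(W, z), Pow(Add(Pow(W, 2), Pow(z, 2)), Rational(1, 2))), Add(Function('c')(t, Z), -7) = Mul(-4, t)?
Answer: Add(3808, Mul(-4046, Pow(2, Rational(1, 2)))) ≈ -1913.9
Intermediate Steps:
Function('c')(t, Z) = Add(7, Mul(-4, t))
Function('P')(W, z) = Add(W, z, Pow(Add(Pow(W, 2), Pow(z, 2)), Rational(1, 2)))
Mul(-238, Function('P')(Function('c')(0, 5), -23)) = Mul(-238, Add(Add(7, Mul(-4, 0)), -23, Pow(Add(Pow(Add(7, Mul(-4, 0)), 2), Pow(-23, 2)), Rational(1, 2)))) = Mul(-238, Add(Add(7, 0), -23, Pow(Add(Pow(Add(7, 0), 2), 529), Rational(1, 2)))) = Mul(-238, Add(7, -23, Pow(Add(Pow(7, 2), 529), Rational(1, 2)))) = Mul(-238, Add(7, -23, Pow(Add(49, 529), Rational(1, 2)))) = Mul(-238, Add(7, -23, Pow(578, Rational(1, 2)))) = Mul(-238, Add(7, -23, Mul(17, Pow(2, Rational(1, 2))))) = Mul(-238, Add(-16, Mul(17, Pow(2, Rational(1, 2))))) = Add(3808, Mul(-4046, Pow(2, Rational(1, 2))))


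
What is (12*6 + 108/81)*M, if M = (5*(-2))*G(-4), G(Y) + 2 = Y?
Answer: 4400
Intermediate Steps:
G(Y) = -2 + Y
M = 60 (M = (5*(-2))*(-2 - 4) = -10*(-6) = 60)
(12*6 + 108/81)*M = (12*6 + 108/81)*60 = (72 + 108*(1/81))*60 = (72 + 4/3)*60 = (220/3)*60 = 4400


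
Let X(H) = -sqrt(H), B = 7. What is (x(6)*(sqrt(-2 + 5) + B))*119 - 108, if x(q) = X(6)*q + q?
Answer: -108 + 714*(1 - sqrt(6))*(7 + sqrt(3)) ≈ -9145.1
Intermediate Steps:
x(q) = q - q*sqrt(6) (x(q) = (-sqrt(6))*q + q = -q*sqrt(6) + q = q - q*sqrt(6))
(x(6)*(sqrt(-2 + 5) + B))*119 - 108 = ((6*(1 - sqrt(6)))*(sqrt(-2 + 5) + 7))*119 - 108 = ((6 - 6*sqrt(6))*(sqrt(3) + 7))*119 - 108 = ((6 - 6*sqrt(6))*(7 + sqrt(3)))*119 - 108 = 119*(6 - 6*sqrt(6))*(7 + sqrt(3)) - 108 = -108 + 119*(6 - 6*sqrt(6))*(7 + sqrt(3))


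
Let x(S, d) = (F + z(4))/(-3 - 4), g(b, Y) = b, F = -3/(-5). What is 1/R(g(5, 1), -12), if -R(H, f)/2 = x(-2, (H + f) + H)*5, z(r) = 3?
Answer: 7/36 ≈ 0.19444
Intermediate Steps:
F = ⅗ (F = -3*(-⅕) = ⅗ ≈ 0.60000)
x(S, d) = -18/35 (x(S, d) = (⅗ + 3)/(-3 - 4) = (18/5)/(-7) = (18/5)*(-⅐) = -18/35)
R(H, f) = 36/7 (R(H, f) = -(-36)*5/35 = -2*(-18/7) = 36/7)
1/R(g(5, 1), -12) = 1/(36/7) = 7/36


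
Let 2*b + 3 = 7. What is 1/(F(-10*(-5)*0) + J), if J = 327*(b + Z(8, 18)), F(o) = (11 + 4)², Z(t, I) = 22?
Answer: 1/8073 ≈ 0.00012387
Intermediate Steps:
b = 2 (b = -3/2 + (½)*7 = -3/2 + 7/2 = 2)
F(o) = 225 (F(o) = 15² = 225)
J = 7848 (J = 327*(2 + 22) = 327*24 = 7848)
1/(F(-10*(-5)*0) + J) = 1/(225 + 7848) = 1/8073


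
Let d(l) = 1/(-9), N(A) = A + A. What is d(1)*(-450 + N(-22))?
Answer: 494/9 ≈ 54.889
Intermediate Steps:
N(A) = 2*A
d(l) = -⅑
d(1)*(-450 + N(-22)) = -(-450 + 2*(-22))/9 = -(-450 - 44)/9 = -⅑*(-494) = 494/9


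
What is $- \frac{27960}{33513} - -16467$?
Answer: $\frac{183943537}{11171} \approx 16466.0$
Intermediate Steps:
$- \frac{27960}{33513} - -16467 = \left(-27960\right) \frac{1}{33513} + 16467 = - \frac{9320}{11171} + 16467 = \frac{183943537}{11171}$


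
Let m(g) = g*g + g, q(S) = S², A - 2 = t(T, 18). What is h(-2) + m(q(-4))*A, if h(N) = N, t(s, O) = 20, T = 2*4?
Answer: 5982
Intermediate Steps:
T = 8
A = 22 (A = 2 + 20 = 22)
m(g) = g + g² (m(g) = g² + g = g + g²)
h(-2) + m(q(-4))*A = -2 + ((-4)²*(1 + (-4)²))*22 = -2 + (16*(1 + 16))*22 = -2 + (16*17)*22 = -2 + 272*22 = -2 + 5984 = 5982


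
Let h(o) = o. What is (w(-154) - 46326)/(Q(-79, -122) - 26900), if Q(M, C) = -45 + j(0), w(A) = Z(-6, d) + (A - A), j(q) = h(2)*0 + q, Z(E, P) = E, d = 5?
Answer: 46332/26945 ≈ 1.7195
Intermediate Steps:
j(q) = q (j(q) = 2*0 + q = 0 + q = q)
w(A) = -6 (w(A) = -6 + (A - A) = -6 + 0 = -6)
Q(M, C) = -45 (Q(M, C) = -45 + 0 = -45)
(w(-154) - 46326)/(Q(-79, -122) - 26900) = (-6 - 46326)/(-45 - 26900) = -46332/(-26945) = -46332*(-1/26945) = 46332/26945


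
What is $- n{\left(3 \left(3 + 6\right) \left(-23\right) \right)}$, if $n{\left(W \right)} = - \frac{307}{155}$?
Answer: $\frac{307}{155} \approx 1.9806$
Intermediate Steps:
$n{\left(W \right)} = - \frac{307}{155}$ ($n{\left(W \right)} = \left(-307\right) \frac{1}{155} = - \frac{307}{155}$)
$- n{\left(3 \left(3 + 6\right) \left(-23\right) \right)} = \left(-1\right) \left(- \frac{307}{155}\right) = \frac{307}{155}$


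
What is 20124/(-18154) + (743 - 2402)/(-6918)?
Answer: -18183391/20931562 ≈ -0.86871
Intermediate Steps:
20124/(-18154) + (743 - 2402)/(-6918) = 20124*(-1/18154) - 1659*(-1/6918) = -10062/9077 + 553/2306 = -18183391/20931562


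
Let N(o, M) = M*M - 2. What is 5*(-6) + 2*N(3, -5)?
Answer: 16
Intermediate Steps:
N(o, M) = -2 + M² (N(o, M) = M² - 2 = -2 + M²)
5*(-6) + 2*N(3, -5) = 5*(-6) + 2*(-2 + (-5)²) = -30 + 2*(-2 + 25) = -30 + 2*23 = -30 + 46 = 16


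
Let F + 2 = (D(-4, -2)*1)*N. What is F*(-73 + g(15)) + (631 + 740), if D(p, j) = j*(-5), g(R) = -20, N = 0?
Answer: 1557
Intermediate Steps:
D(p, j) = -5*j
F = -2 (F = -2 + (-5*(-2)*1)*0 = -2 + (10*1)*0 = -2 + 10*0 = -2 + 0 = -2)
F*(-73 + g(15)) + (631 + 740) = -2*(-73 - 20) + (631 + 740) = -2*(-93) + 1371 = 186 + 1371 = 1557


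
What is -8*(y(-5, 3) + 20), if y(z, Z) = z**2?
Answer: -360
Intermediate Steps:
-8*(y(-5, 3) + 20) = -8*((-5)**2 + 20) = -8*(25 + 20) = -8*45 = -360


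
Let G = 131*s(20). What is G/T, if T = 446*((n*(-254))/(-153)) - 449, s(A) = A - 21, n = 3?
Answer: -6681/90385 ≈ -0.073917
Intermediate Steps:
s(A) = -21 + A
G = -131 (G = 131*(-21 + 20) = 131*(-1) = -131)
T = 90385/51 (T = 446*((3*(-254))/(-153)) - 449 = 446*(-762*(-1/153)) - 449 = 446*(254/51) - 449 = 113284/51 - 449 = 90385/51 ≈ 1772.3)
G/T = -131/90385/51 = -131*51/90385 = -6681/90385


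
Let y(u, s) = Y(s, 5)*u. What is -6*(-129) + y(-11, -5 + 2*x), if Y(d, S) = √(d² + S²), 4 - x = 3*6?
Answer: 774 - 11*√1114 ≈ 406.86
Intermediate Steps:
x = -14 (x = 4 - 3*6 = 4 - 1*18 = 4 - 18 = -14)
Y(d, S) = √(S² + d²)
y(u, s) = u*√(25 + s²) (y(u, s) = √(5² + s²)*u = √(25 + s²)*u = u*√(25 + s²))
-6*(-129) + y(-11, -5 + 2*x) = -6*(-129) - 11*√(25 + (-5 + 2*(-14))²) = 774 - 11*√(25 + (-5 - 28)²) = 774 - 11*√(25 + (-33)²) = 774 - 11*√(25 + 1089) = 774 - 11*√1114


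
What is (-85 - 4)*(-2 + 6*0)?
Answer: 178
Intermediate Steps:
(-85 - 4)*(-2 + 6*0) = -89*(-2 + 0) = -89*(-2) = 178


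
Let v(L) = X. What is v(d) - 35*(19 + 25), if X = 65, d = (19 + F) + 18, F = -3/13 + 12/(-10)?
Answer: -1475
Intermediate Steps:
F = -93/65 (F = -3*1/13 + 12*(-⅒) = -3/13 - 6/5 = -93/65 ≈ -1.4308)
d = 2312/65 (d = (19 - 93/65) + 18 = 1142/65 + 18 = 2312/65 ≈ 35.569)
v(L) = 65
v(d) - 35*(19 + 25) = 65 - 35*(19 + 25) = 65 - 35*44 = 65 - 1540 = -1475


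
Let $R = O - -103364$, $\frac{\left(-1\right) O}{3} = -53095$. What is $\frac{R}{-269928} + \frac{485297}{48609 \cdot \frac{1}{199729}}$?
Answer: $\frac{969019897915549}{485960376} \approx 1.994 \cdot 10^{6}$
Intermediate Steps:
$O = 159285$ ($O = \left(-3\right) \left(-53095\right) = 159285$)
$R = 262649$ ($R = 159285 - -103364 = 159285 + 103364 = 262649$)
$\frac{R}{-269928} + \frac{485297}{48609 \cdot \frac{1}{199729}} = \frac{262649}{-269928} + \frac{485297}{48609 \cdot \frac{1}{199729}} = 262649 \left(- \frac{1}{269928}\right) + \frac{485297}{48609 \cdot \frac{1}{199729}} = - \frac{262649}{269928} + \frac{485297}{\frac{48609}{199729}} = - \frac{262649}{269928} + 485297 \cdot \frac{199729}{48609} = - \frac{262649}{269928} + \frac{96927884513}{48609} = \frac{969019897915549}{485960376}$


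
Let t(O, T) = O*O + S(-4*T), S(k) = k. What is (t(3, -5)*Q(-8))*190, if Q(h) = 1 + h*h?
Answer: 358150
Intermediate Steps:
t(O, T) = O**2 - 4*T (t(O, T) = O*O - 4*T = O**2 - 4*T)
Q(h) = 1 + h**2
(t(3, -5)*Q(-8))*190 = ((3**2 - 4*(-5))*(1 + (-8)**2))*190 = ((9 + 20)*(1 + 64))*190 = (29*65)*190 = 1885*190 = 358150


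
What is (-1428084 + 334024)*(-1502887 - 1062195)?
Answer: 2806353612920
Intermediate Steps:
(-1428084 + 334024)*(-1502887 - 1062195) = -1094060*(-2565082) = 2806353612920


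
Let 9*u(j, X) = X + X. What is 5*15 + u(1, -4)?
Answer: 667/9 ≈ 74.111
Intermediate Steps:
u(j, X) = 2*X/9 (u(j, X) = (X + X)/9 = (2*X)/9 = 2*X/9)
5*15 + u(1, -4) = 5*15 + (2/9)*(-4) = 75 - 8/9 = 667/9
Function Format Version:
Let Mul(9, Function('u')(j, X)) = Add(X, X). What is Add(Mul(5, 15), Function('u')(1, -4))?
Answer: Rational(667, 9) ≈ 74.111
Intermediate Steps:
Function('u')(j, X) = Mul(Rational(2, 9), X) (Function('u')(j, X) = Mul(Rational(1, 9), Add(X, X)) = Mul(Rational(1, 9), Mul(2, X)) = Mul(Rational(2, 9), X))
Add(Mul(5, 15), Function('u')(1, -4)) = Add(Mul(5, 15), Mul(Rational(2, 9), -4)) = Add(75, Rational(-8, 9)) = Rational(667, 9)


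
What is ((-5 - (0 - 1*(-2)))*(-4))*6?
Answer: 168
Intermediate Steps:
((-5 - (0 - 1*(-2)))*(-4))*6 = ((-5 - (0 + 2))*(-4))*6 = ((-5 - 1*2)*(-4))*6 = ((-5 - 2)*(-4))*6 = -7*(-4)*6 = 28*6 = 168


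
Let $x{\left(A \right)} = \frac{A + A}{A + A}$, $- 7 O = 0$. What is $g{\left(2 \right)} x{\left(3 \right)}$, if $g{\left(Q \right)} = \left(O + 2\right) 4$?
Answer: $8$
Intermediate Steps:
$O = 0$ ($O = \left(- \frac{1}{7}\right) 0 = 0$)
$x{\left(A \right)} = 1$ ($x{\left(A \right)} = \frac{2 A}{2 A} = 2 A \frac{1}{2 A} = 1$)
$g{\left(Q \right)} = 8$ ($g{\left(Q \right)} = \left(0 + 2\right) 4 = 2 \cdot 4 = 8$)
$g{\left(2 \right)} x{\left(3 \right)} = 8 \cdot 1 = 8$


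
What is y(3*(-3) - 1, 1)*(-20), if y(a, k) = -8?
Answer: 160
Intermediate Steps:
y(3*(-3) - 1, 1)*(-20) = -8*(-20) = 160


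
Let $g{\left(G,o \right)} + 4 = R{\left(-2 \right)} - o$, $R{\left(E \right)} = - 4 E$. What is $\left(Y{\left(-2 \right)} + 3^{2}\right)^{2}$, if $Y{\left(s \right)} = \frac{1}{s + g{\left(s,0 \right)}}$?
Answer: $\frac{361}{4} \approx 90.25$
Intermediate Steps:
$g{\left(G,o \right)} = 4 - o$ ($g{\left(G,o \right)} = -4 - \left(-8 + o\right) = 4 - o$)
$Y{\left(s \right)} = \frac{1}{4 + s}$ ($Y{\left(s \right)} = \frac{1}{s + \left(4 - 0\right)} = \frac{1}{s + \left(4 + 0\right)} = \frac{1}{s + 4} = \frac{1}{4 + s}$)
$\left(Y{\left(-2 \right)} + 3^{2}\right)^{2} = \left(\frac{1}{4 - 2} + 3^{2}\right)^{2} = \left(\frac{1}{2} + 9\right)^{2} = \left(\frac{19}{2}\right)^{2} = \frac{361}{4}$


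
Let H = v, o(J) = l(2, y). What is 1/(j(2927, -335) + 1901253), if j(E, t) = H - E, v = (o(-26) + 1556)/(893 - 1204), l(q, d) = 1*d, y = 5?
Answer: 311/590377825 ≈ 5.2678e-7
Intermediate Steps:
l(q, d) = d
o(J) = 5
v = -1561/311 (v = (5 + 1556)/(893 - 1204) = 1561/(-311) = 1561*(-1/311) = -1561/311 ≈ -5.0193)
H = -1561/311 ≈ -5.0193
j(E, t) = -1561/311 - E
1/(j(2927, -335) + 1901253) = 1/((-1561/311 - 1*2927) + 1901253) = 1/((-1561/311 - 2927) + 1901253) = 1/(-911858/311 + 1901253) = 1/(590377825/311) = 311/590377825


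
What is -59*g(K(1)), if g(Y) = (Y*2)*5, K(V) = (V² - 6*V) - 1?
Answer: 3540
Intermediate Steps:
K(V) = -1 + V² - 6*V
g(Y) = 10*Y (g(Y) = (2*Y)*5 = 10*Y)
-59*g(K(1)) = -590*(-1 + 1² - 6*1) = -590*(-1 + 1 - 6) = -590*(-6) = -59*(-60) = 3540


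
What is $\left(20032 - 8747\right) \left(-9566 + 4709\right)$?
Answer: $-54811245$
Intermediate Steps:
$\left(20032 - 8747\right) \left(-9566 + 4709\right) = 11285 \left(-4857\right) = -54811245$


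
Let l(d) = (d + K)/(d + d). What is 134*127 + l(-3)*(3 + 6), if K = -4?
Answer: 34057/2 ≈ 17029.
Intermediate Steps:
l(d) = (-4 + d)/(2*d) (l(d) = (d - 4)/(d + d) = (-4 + d)/((2*d)) = (-4 + d)*(1/(2*d)) = (-4 + d)/(2*d))
134*127 + l(-3)*(3 + 6) = 134*127 + ((1/2)*(-4 - 3)/(-3))*(3 + 6) = 17018 + ((1/2)*(-1/3)*(-7))*9 = 17018 + (7/6)*9 = 17018 + 21/2 = 34057/2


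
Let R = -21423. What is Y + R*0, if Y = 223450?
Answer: 223450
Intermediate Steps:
Y + R*0 = 223450 - 21423*0 = 223450 + 0 = 223450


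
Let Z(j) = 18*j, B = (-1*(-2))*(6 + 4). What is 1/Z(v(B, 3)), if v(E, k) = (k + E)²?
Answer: 1/9522 ≈ 0.00010502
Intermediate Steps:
B = 20 (B = 2*10 = 20)
v(E, k) = (E + k)²
1/Z(v(B, 3)) = 1/(18*(20 + 3)²) = 1/(18*23²) = 1/(18*529) = 1/9522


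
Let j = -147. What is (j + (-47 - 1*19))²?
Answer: 45369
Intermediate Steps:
(j + (-47 - 1*19))² = (-147 + (-47 - 1*19))² = (-147 + (-47 - 19))² = (-147 - 66)² = (-213)² = 45369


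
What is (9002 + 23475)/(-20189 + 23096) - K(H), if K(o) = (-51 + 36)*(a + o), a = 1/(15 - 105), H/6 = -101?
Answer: -52785275/5814 ≈ -9079.0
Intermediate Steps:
H = -606 (H = 6*(-101) = -606)
a = -1/90 (a = 1/(-90) = -1/90 ≈ -0.011111)
K(o) = ⅙ - 15*o (K(o) = (-51 + 36)*(-1/90 + o) = -15*(-1/90 + o) = ⅙ - 15*o)
(9002 + 23475)/(-20189 + 23096) - K(H) = (9002 + 23475)/(-20189 + 23096) - (⅙ - 15*(-606)) = 32477/2907 - (⅙ + 9090) = 32477*(1/2907) - 1*54541/6 = 32477/2907 - 54541/6 = -52785275/5814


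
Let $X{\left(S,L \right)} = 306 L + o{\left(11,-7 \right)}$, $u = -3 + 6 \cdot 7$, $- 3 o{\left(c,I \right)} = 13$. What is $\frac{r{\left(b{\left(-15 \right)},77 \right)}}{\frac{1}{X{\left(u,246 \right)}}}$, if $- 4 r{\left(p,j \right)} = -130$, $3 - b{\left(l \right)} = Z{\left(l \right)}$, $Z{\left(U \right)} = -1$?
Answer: $\frac{14677975}{6} \approx 2.4463 \cdot 10^{6}$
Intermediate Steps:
$b{\left(l \right)} = 4$ ($b{\left(l \right)} = 3 - -1 = 3 + 1 = 4$)
$r{\left(p,j \right)} = \frac{65}{2}$ ($r{\left(p,j \right)} = \left(- \frac{1}{4}\right) \left(-130\right) = \frac{65}{2}$)
$o{\left(c,I \right)} = - \frac{13}{3}$ ($o{\left(c,I \right)} = \left(- \frac{1}{3}\right) 13 = - \frac{13}{3}$)
$u = 39$ ($u = -3 + 42 = 39$)
$X{\left(S,L \right)} = - \frac{13}{3} + 306 L$ ($X{\left(S,L \right)} = 306 L - \frac{13}{3} = - \frac{13}{3} + 306 L$)
$\frac{r{\left(b{\left(-15 \right)},77 \right)}}{\frac{1}{X{\left(u,246 \right)}}} = \frac{65}{2 \frac{1}{- \frac{13}{3} + 306 \cdot 246}} = \frac{65}{2 \frac{1}{- \frac{13}{3} + 75276}} = \frac{65}{2 \frac{1}{\frac{225815}{3}}} = \frac{65}{2 \cdot \frac{3}{225815}} = \frac{65}{2} \cdot \frac{225815}{3} = \frac{14677975}{6}$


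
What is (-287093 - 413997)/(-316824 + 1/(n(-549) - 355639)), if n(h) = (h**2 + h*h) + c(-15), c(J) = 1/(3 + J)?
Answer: 1039700695475/469842863454 ≈ 2.2129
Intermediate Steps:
n(h) = -1/12 + 2*h**2 (n(h) = (h**2 + h*h) + 1/(3 - 15) = (h**2 + h**2) + 1/(-12) = 2*h**2 - 1/12 = -1/12 + 2*h**2)
(-287093 - 413997)/(-316824 + 1/(n(-549) - 355639)) = (-287093 - 413997)/(-316824 + 1/((-1/12 + 2*(-549)**2) - 355639)) = -701090/(-316824 + 1/((-1/12 + 2*301401) - 355639)) = -701090/(-316824 + 1/((-1/12 + 602802) - 355639)) = -701090/(-316824 + 1/(7233623/12 - 355639)) = -701090/(-316824 + 1/(2965955/12)) = -701090/(-316824 + 12/2965955) = -701090/(-939685726908/2965955) = -701090*(-2965955/939685726908) = 1039700695475/469842863454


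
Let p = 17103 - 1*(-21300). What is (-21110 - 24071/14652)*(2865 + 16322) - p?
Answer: -5935635006673/14652 ≈ -4.0511e+8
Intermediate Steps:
p = 38403 (p = 17103 + 21300 = 38403)
(-21110 - 24071/14652)*(2865 + 16322) - p = (-21110 - 24071/14652)*(2865 + 16322) - 1*38403 = (-21110 - 24071*1/14652)*19187 - 38403 = (-21110 - 24071/14652)*19187 - 38403 = -309327791/14652*19187 - 38403 = -5935072325917/14652 - 38403 = -5935635006673/14652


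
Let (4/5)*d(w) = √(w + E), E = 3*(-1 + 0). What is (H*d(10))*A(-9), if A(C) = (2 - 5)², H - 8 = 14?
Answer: 495*√7/2 ≈ 654.82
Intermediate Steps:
H = 22 (H = 8 + 14 = 22)
E = -3 (E = 3*(-1) = -3)
A(C) = 9 (A(C) = (-3)² = 9)
d(w) = 5*√(-3 + w)/4 (d(w) = 5*√(w - 3)/4 = 5*√(-3 + w)/4)
(H*d(10))*A(-9) = (22*(5*√(-3 + 10)/4))*9 = (22*(5*√7/4))*9 = (55*√7/2)*9 = 495*√7/2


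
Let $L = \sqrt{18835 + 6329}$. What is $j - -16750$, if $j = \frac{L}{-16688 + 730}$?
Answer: $16750 - \frac{3 \sqrt{699}}{7979} \approx 16750.0$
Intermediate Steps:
$L = 6 \sqrt{699}$ ($L = \sqrt{25164} = 6 \sqrt{699} \approx 158.63$)
$j = - \frac{3 \sqrt{699}}{7979}$ ($j = \frac{6 \sqrt{699}}{-16688 + 730} = \frac{6 \sqrt{699}}{-15958} = 6 \sqrt{699} \left(- \frac{1}{15958}\right) = - \frac{3 \sqrt{699}}{7979} \approx -0.0099406$)
$j - -16750 = - \frac{3 \sqrt{699}}{7979} - -16750 = - \frac{3 \sqrt{699}}{7979} + 16750 = 16750 - \frac{3 \sqrt{699}}{7979}$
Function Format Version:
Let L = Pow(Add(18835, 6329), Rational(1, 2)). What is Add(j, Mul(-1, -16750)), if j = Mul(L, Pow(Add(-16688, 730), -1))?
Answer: Add(16750, Mul(Rational(-3, 7979), Pow(699, Rational(1, 2)))) ≈ 16750.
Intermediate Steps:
L = Mul(6, Pow(699, Rational(1, 2))) (L = Pow(25164, Rational(1, 2)) = Mul(6, Pow(699, Rational(1, 2))) ≈ 158.63)
j = Mul(Rational(-3, 7979), Pow(699, Rational(1, 2))) (j = Mul(Mul(6, Pow(699, Rational(1, 2))), Pow(Add(-16688, 730), -1)) = Mul(Mul(6, Pow(699, Rational(1, 2))), Pow(-15958, -1)) = Mul(Mul(6, Pow(699, Rational(1, 2))), Rational(-1, 15958)) = Mul(Rational(-3, 7979), Pow(699, Rational(1, 2))) ≈ -0.0099406)
Add(j, Mul(-1, -16750)) = Add(Mul(Rational(-3, 7979), Pow(699, Rational(1, 2))), Mul(-1, -16750)) = Add(Mul(Rational(-3, 7979), Pow(699, Rational(1, 2))), 16750) = Add(16750, Mul(Rational(-3, 7979), Pow(699, Rational(1, 2))))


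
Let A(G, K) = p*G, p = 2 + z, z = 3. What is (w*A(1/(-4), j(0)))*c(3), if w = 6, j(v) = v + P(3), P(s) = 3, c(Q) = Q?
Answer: -45/2 ≈ -22.500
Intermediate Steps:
p = 5 (p = 2 + 3 = 5)
j(v) = 3 + v (j(v) = v + 3 = 3 + v)
A(G, K) = 5*G
(w*A(1/(-4), j(0)))*c(3) = (6*(5/(-4)))*3 = (6*(5*(-¼)))*3 = (6*(-5/4))*3 = -15/2*3 = -45/2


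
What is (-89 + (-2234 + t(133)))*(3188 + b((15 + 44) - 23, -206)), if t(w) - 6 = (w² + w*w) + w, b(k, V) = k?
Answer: 107017456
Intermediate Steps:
t(w) = 6 + w + 2*w² (t(w) = 6 + ((w² + w*w) + w) = 6 + ((w² + w²) + w) = 6 + (2*w² + w) = 6 + (w + 2*w²) = 6 + w + 2*w²)
(-89 + (-2234 + t(133)))*(3188 + b((15 + 44) - 23, -206)) = (-89 + (-2234 + (6 + 133 + 2*133²)))*(3188 + ((15 + 44) - 23)) = (-89 + (-2234 + (6 + 133 + 2*17689)))*(3188 + (59 - 23)) = (-89 + (-2234 + (6 + 133 + 35378)))*(3188 + 36) = (-89 + (-2234 + 35517))*3224 = (-89 + 33283)*3224 = 33194*3224 = 107017456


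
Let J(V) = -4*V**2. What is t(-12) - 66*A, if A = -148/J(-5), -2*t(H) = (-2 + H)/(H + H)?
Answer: -58783/600 ≈ -97.972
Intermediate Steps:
t(H) = -(-2 + H)/(4*H) (t(H) = -(-2 + H)/(2*(H + H)) = -(-2 + H)/(2*(2*H)) = -(-2 + H)*1/(2*H)/2 = -(-2 + H)/(4*H))
A = 37/25 (A = -148/((-4*(-5)**2)) = -148/((-4*25)) = -148/(-100) = -148*(-1/100) = 37/25 ≈ 1.4800)
t(-12) - 66*A = (1/4)*(2 - 1*(-12))/(-12) - 66*37/25 = (1/4)*(-1/12)*(2 + 12) - 2442/25 = (1/4)*(-1/12)*14 - 2442/25 = -7/24 - 2442/25 = -58783/600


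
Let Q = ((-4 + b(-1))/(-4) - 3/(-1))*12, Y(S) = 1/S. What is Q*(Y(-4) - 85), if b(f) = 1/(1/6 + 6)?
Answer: -299739/74 ≈ -4050.5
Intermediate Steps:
b(f) = 6/37 (b(f) = 1/(⅙ + 6) = 1/(37/6) = 6/37)
Q = 1758/37 (Q = ((-4 + 6/37)/(-4) - 3/(-1))*12 = (-142/37*(-¼) - 3*(-1))*12 = (71/74 + 3)*12 = (293/74)*12 = 1758/37 ≈ 47.513)
Q*(Y(-4) - 85) = 1758*(1/(-4) - 85)/37 = 1758*(-¼ - 85)/37 = (1758/37)*(-341/4) = -299739/74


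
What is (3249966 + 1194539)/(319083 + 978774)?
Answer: 4444505/1297857 ≈ 3.4245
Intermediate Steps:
(3249966 + 1194539)/(319083 + 978774) = 4444505/1297857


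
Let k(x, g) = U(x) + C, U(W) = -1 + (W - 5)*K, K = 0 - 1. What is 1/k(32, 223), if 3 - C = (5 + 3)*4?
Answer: -1/57 ≈ -0.017544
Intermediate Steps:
K = -1
U(W) = 4 - W (U(W) = -1 + (W - 5)*(-1) = -1 + (-5 + W)*(-1) = -1 + (5 - W) = 4 - W)
C = -29 (C = 3 - (5 + 3)*4 = 3 - 8*4 = 3 - 1*32 = 3 - 32 = -29)
k(x, g) = -25 - x (k(x, g) = (4 - x) - 29 = -25 - x)
1/k(32, 223) = 1/(-25 - 1*32) = 1/(-25 - 32) = 1/(-57) = -1/57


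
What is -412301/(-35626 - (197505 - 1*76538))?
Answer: 412301/156593 ≈ 2.6329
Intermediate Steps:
-412301/(-35626 - (197505 - 1*76538)) = -412301/(-35626 - (197505 - 76538)) = -412301/(-35626 - 1*120967) = -412301/(-35626 - 120967) = -412301/(-156593) = -412301*(-1/156593) = 412301/156593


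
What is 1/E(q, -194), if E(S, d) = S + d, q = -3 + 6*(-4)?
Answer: -1/221 ≈ -0.0045249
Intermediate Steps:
q = -27 (q = -3 - 24 = -27)
1/E(q, -194) = 1/(-27 - 194) = 1/(-221) = -1/221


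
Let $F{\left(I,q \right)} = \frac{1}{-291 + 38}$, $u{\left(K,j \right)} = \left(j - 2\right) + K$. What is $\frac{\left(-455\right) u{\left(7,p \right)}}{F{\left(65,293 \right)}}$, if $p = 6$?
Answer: $1266265$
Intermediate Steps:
$u{\left(K,j \right)} = -2 + K + j$ ($u{\left(K,j \right)} = \left(-2 + j\right) + K = -2 + K + j$)
$F{\left(I,q \right)} = - \frac{1}{253}$ ($F{\left(I,q \right)} = \frac{1}{-253} = - \frac{1}{253}$)
$\frac{\left(-455\right) u{\left(7,p \right)}}{F{\left(65,293 \right)}} = \frac{\left(-455\right) \left(-2 + 7 + 6\right)}{- \frac{1}{253}} = \left(-455\right) 11 \left(-253\right) = \left(-5005\right) \left(-253\right) = 1266265$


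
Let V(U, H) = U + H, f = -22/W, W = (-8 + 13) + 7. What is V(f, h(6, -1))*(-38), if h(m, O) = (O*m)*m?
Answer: 4313/3 ≈ 1437.7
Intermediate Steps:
W = 12 (W = 5 + 7 = 12)
h(m, O) = O*m²
f = -11/6 (f = -22/12 = -22*1/12 = -11/6 ≈ -1.8333)
V(U, H) = H + U
V(f, h(6, -1))*(-38) = (-1*6² - 11/6)*(-38) = (-1*36 - 11/6)*(-38) = (-36 - 11/6)*(-38) = -227/6*(-38) = 4313/3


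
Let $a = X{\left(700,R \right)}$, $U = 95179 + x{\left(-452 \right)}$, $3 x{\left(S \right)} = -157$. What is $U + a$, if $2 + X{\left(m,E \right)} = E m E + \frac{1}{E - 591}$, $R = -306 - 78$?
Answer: $\frac{100731466549}{975} \approx 1.0331 \cdot 10^{8}$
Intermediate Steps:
$x{\left(S \right)} = - \frac{157}{3}$ ($x{\left(S \right)} = \frac{1}{3} \left(-157\right) = - \frac{157}{3}$)
$U = \frac{285380}{3}$ ($U = 95179 - \frac{157}{3} = \frac{285380}{3} \approx 95127.0$)
$R = -384$ ($R = -306 - 78 = -384$)
$X{\left(m,E \right)} = -2 + \frac{1}{-591 + E} + m E^{2}$ ($X{\left(m,E \right)} = -2 + \left(E m E + \frac{1}{E - 591}\right) = -2 + \left(m E^{2} + \frac{1}{-591 + E}\right) = -2 + \left(\frac{1}{-591 + E} + m E^{2}\right) = -2 + \frac{1}{-591 + E} + m E^{2}$)
$a = \frac{100638718049}{975}$ ($a = \frac{1183 - -768 + 700 \left(-384\right)^{3} - 413700 \left(-384\right)^{2}}{-591 - 384} = \frac{1183 + 768 + 700 \left(-56623104\right) - 413700 \cdot 147456}{-975} = - \frac{1183 + 768 - 39636172800 - 61002547200}{975} = \left(- \frac{1}{975}\right) \left(-100638718049\right) = \frac{100638718049}{975} \approx 1.0322 \cdot 10^{8}$)
$U + a = \frac{285380}{3} + \frac{100638718049}{975} = \frac{100731466549}{975}$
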